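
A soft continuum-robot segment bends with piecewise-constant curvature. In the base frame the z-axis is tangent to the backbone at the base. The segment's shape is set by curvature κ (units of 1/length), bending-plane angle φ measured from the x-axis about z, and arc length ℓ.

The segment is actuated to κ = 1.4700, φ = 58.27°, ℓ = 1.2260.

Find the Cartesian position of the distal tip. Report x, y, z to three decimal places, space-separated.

0.440 0.711 0.662

θ = κ·ℓ = 1.4700 × 1.2260 = 1.80222 rad
ρ = (1 − cos θ)/κ = (1 − -0.22936)/1.4700 = 0.83630
z = sin θ / κ = 0.97334/1.4700 = 0.66214
x = ρ cos φ = 0.83630 × cos(58.27°) = 0.43983
y = ρ sin φ = 0.83630 × sin(58.27°) = 0.71130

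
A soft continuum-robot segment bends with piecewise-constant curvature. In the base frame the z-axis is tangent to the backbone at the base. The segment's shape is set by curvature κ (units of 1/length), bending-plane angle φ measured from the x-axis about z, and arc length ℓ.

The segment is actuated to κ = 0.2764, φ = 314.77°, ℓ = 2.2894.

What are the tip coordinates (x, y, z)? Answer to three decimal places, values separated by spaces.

0.493 -0.497 2.140

θ = κ·ℓ = 0.2764 × 2.2894 = 0.63279 rad
ρ = (1 − cos θ)/κ = (1 − 0.80638)/0.2764 = 0.70050
z = sin θ / κ = 0.59140/0.2764 = 2.13964
x = ρ cos φ = 0.70050 × cos(314.77°) = 0.49334
y = ρ sin φ = 0.70050 × sin(314.77°) = -0.49732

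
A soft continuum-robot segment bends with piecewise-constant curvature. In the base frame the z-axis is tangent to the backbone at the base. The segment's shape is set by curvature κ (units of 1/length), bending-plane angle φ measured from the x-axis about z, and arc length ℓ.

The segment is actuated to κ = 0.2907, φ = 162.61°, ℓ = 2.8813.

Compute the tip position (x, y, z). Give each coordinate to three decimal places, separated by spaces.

θ = κ·ℓ = 0.2907 × 2.8813 = 0.83759 rad
ρ = (1 − cos θ)/κ = (1 − 0.66925)/0.2907 = 1.13776
z = sin θ / κ = 0.74303/0.2907 = 2.55602
x = ρ cos φ = 1.13776 × cos(162.61°) = -1.08576
y = ρ sin φ = 1.13776 × sin(162.61°) = 0.34005

-1.086 0.340 2.556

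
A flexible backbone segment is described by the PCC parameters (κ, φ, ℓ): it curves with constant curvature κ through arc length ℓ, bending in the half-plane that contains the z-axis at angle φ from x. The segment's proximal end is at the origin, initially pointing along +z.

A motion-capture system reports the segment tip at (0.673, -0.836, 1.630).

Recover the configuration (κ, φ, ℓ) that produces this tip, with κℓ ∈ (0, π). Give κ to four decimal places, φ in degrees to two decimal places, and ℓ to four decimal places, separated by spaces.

0.5636 308.83 2.0664

ρ = √(x²+y²) = √(0.673² + -0.836²) = 1.07323
φ = atan2(y, x) mod 360° = atan2(-0.836, 0.673) = 308.8349°
|p|² = ρ² + z² = 1.07323² + 1.630² = 3.80872
κ = 2ρ / |p|² = 2×1.07323 / 3.80872 = 0.56356
θ = 2·atan2(ρ, z) = 2·atan2(1.07323, 1.630) = 1.16455 rad
ℓ = θ/κ = 1.16455/0.56356 = 2.06640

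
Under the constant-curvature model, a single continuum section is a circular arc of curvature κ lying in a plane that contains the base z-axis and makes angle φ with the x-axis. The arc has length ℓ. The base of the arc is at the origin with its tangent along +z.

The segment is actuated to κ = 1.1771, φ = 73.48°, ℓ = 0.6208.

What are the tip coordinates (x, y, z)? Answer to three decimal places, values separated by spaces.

θ = κ·ℓ = 1.1771 × 0.6208 = 0.73074 rad
ρ = (1 − cos θ)/κ = (1 − 0.74468)/1.1771 = 0.21691
z = sin θ / κ = 0.66742/1.1771 = 0.56701
x = ρ cos φ = 0.21691 × cos(73.48°) = 0.06168
y = ρ sin φ = 0.21691 × sin(73.48°) = 0.20795

0.062 0.208 0.567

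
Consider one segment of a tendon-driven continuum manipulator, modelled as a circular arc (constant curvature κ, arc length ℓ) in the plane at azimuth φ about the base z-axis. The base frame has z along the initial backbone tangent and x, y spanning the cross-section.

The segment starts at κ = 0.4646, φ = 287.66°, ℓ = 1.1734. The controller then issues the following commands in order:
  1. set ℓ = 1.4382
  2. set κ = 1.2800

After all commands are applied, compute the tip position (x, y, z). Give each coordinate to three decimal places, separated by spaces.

0.300 -0.943 0.753

initial: κ=0.4646, φ=287.66°, ℓ=1.1734
cmd 1: set ℓ=1.4382 → (κ,φ,ℓ)=(0.4646,287.66°,1.4382) → tip=(0.1404,-0.4411,1.3335)
cmd 2: set κ=1.2800 → (κ,φ,ℓ)=(1.2800,287.66°,1.4382) → tip=(0.3002,-0.9431,0.7529)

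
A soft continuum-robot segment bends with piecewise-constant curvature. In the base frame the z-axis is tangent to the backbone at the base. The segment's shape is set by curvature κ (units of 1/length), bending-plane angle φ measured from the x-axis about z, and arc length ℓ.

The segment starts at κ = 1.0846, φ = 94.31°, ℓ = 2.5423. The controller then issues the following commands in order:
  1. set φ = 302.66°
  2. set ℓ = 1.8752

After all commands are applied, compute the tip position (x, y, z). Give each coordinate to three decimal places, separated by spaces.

initial: κ=1.0846, φ=94.31°, ℓ=2.5423
cmd 1: set φ=302.66° → (κ,φ,ℓ)=(1.0846,302.66°,2.5423) → tip=(0.9588,-1.4958,0.3456)
cmd 2: set ℓ=1.8752 → (κ,φ,ℓ)=(1.0846,302.66°,1.8752) → tip=(0.7198,-1.1229,0.8249)

0.720 -1.123 0.825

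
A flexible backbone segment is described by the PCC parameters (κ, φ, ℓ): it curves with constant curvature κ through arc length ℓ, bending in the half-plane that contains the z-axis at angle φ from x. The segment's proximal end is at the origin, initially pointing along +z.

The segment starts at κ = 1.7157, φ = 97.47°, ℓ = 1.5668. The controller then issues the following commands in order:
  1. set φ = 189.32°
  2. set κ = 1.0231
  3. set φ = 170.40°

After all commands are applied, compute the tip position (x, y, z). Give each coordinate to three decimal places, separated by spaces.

initial: κ=1.7157, φ=97.47°, ℓ=1.5668
cmd 1: set φ=189.32° → (κ,φ,ℓ)=(1.7157,189.32°,1.5668) → tip=(-1.0922,-0.1792,0.2553)
cmd 2: set κ=1.0231 → (κ,φ,ℓ)=(1.0231,189.32°,1.5668) → tip=(-0.9956,-0.1634,0.9769)
cmd 3: set φ=170.40° → (κ,φ,ℓ)=(1.0231,170.40°,1.5668) → tip=(-0.9948,0.1683,0.9769)

-0.995 0.168 0.977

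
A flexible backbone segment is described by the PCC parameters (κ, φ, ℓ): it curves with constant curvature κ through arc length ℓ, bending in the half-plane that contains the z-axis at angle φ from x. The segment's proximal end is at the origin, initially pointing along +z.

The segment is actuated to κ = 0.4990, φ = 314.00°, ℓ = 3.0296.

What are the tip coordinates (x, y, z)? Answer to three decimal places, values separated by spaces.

θ = κ·ℓ = 0.4990 × 3.0296 = 1.51177 rad
ρ = (1 − cos θ)/κ = (1 − 0.05899)/0.4990 = 1.88579
z = sin θ / κ = 0.99826/0.4990 = 2.00052
x = ρ cos φ = 1.88579 × cos(314.00°) = 1.30998
y = ρ sin φ = 1.88579 × sin(314.00°) = -1.35652

1.310 -1.357 2.001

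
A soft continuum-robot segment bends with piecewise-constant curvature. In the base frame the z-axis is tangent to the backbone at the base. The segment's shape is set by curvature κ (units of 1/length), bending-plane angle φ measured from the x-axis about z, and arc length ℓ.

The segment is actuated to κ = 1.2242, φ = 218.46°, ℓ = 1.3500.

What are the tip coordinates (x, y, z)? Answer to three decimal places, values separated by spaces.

-0.692 -0.550 0.814

θ = κ·ℓ = 1.2242 × 1.3500 = 1.65267 rad
ρ = (1 − cos θ)/κ = (1 − -0.08178)/1.2242 = 0.88366
z = sin θ / κ = 0.99665/1.2242 = 0.81412
x = ρ cos φ = 0.88366 × cos(218.46°) = -0.69195
y = ρ sin φ = 0.88366 × sin(218.46°) = -0.54961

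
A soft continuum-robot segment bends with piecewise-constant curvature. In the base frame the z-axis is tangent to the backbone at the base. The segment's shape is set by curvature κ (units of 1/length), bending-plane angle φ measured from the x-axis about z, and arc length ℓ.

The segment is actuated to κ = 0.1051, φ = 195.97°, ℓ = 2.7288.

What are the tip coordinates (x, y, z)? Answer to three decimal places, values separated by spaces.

-0.374 -0.107 2.692

θ = κ·ℓ = 0.1051 × 2.7288 = 0.28680 rad
ρ = (1 − cos θ)/κ = (1 − 0.95915)/0.1051 = 0.38863
z = sin θ / κ = 0.28288/0.1051 = 2.69155
x = ρ cos φ = 0.38863 × cos(195.97°) = -0.37363
y = ρ sin φ = 0.38863 × sin(195.97°) = -0.10693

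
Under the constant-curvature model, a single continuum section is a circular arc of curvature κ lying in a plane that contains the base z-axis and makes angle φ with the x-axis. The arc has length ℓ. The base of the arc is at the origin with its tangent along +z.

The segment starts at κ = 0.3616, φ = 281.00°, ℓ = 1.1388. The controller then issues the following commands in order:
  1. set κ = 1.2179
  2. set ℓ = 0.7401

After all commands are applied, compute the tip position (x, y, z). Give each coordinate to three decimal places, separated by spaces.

0.059 -0.306 0.644

initial: κ=0.3616, φ=281.00°, ℓ=1.1388
cmd 1: set κ=1.2179 → (κ,φ,ℓ)=(1.2179,281.00°,1.1388) → tip=(0.1280,-0.6586,0.8072)
cmd 2: set ℓ=0.7401 → (κ,φ,ℓ)=(1.2179,281.00°,0.7401) → tip=(0.0595,-0.3058,0.6439)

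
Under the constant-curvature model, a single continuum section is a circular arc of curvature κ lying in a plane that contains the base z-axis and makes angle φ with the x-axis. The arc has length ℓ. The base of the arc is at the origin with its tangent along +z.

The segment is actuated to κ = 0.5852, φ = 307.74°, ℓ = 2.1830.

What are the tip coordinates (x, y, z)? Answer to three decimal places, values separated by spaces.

θ = κ·ℓ = 0.5852 × 2.1830 = 1.27749 rad
ρ = (1 − cos θ)/κ = (1 − 0.28912)/0.5852 = 1.21477
z = sin θ / κ = 0.95729/0.5852 = 1.63584
x = ρ cos φ = 1.21477 × cos(307.74°) = 0.74353
y = ρ sin φ = 1.21477 × sin(307.74°) = -0.96063

0.744 -0.961 1.636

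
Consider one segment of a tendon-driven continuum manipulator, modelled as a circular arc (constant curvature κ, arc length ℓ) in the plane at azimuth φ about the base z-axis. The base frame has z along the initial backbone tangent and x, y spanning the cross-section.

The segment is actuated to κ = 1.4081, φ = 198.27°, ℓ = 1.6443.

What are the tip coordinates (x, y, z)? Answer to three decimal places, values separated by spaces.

θ = κ·ℓ = 1.4081 × 1.6443 = 2.31534 rad
ρ = (1 − cos θ)/κ = (1 − -0.67764)/1.4081 = 1.19142
z = sin θ / κ = 0.73540/1.4081 = 0.52226
x = ρ cos φ = 1.19142 × cos(198.27°) = -1.13136
y = ρ sin φ = 1.19142 × sin(198.27°) = -0.37350

-1.131 -0.374 0.522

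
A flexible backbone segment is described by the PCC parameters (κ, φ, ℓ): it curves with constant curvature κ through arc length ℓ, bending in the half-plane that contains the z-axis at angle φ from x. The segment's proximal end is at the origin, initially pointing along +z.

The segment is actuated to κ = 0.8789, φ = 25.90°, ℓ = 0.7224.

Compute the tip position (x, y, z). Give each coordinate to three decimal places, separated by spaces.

θ = κ·ℓ = 0.8789 × 0.7224 = 0.63492 rad
ρ = (1 − cos θ)/κ = (1 − 0.80512)/0.8789 = 0.22173
z = sin θ / κ = 0.59311/0.8789 = 0.67483
x = ρ cos φ = 0.22173 × cos(25.90°) = 0.19946
y = ρ sin φ = 0.22173 × sin(25.90°) = 0.09685

0.199 0.097 0.675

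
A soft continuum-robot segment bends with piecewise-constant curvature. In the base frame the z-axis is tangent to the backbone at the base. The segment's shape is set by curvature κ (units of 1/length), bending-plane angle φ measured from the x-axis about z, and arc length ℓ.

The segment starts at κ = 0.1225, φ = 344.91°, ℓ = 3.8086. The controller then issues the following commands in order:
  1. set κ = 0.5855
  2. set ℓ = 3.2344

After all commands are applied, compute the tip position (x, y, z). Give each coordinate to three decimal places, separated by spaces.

initial: κ=0.1225, φ=344.91°, ℓ=3.8086
cmd 1: set κ=0.5855 → (κ,φ,ℓ)=(0.5855,344.91°,3.8086) → tip=(2.6590,-0.7170,1.3502)
cmd 2: set ℓ=3.2344 → (κ,φ,ℓ)=(0.5855,344.91°,3.2344) → tip=(2.1724,-0.5857,1.6196)

2.172 -0.586 1.620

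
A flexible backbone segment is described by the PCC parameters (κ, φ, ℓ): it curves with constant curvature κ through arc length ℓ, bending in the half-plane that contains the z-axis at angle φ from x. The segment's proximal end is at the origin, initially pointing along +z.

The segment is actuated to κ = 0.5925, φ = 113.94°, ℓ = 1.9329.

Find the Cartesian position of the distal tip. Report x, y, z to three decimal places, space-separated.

-0.402 0.906 1.537

θ = κ·ℓ = 0.5925 × 1.9329 = 1.14524 rad
ρ = (1 − cos θ)/κ = (1 − 0.41282)/0.5925 = 0.99101
z = sin θ / κ = 0.91081/0.5925 = 1.53723
x = ρ cos φ = 0.99101 × cos(113.94°) = -0.40213
y = ρ sin φ = 0.99101 × sin(113.94°) = 0.90576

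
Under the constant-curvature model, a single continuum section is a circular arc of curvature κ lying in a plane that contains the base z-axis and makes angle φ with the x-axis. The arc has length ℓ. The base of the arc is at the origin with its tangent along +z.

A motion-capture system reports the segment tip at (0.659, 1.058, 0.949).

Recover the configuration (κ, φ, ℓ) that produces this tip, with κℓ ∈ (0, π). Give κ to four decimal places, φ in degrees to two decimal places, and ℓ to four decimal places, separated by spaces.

1.0158 58.08 1.8116

ρ = √(x²+y²) = √(0.659² + 1.058²) = 1.24645
φ = atan2(y, x) mod 360° = atan2(1.058, 0.659) = 58.0823°
|p|² = ρ² + z² = 1.24645² + 0.949² = 2.45425
κ = 2ρ / |p|² = 2×1.24645 / 2.45425 = 1.01575
θ = 2·atan2(ρ, z) = 2·atan2(1.24645, 0.949) = 1.84013 rad
ℓ = θ/κ = 1.84013/1.01575 = 1.81159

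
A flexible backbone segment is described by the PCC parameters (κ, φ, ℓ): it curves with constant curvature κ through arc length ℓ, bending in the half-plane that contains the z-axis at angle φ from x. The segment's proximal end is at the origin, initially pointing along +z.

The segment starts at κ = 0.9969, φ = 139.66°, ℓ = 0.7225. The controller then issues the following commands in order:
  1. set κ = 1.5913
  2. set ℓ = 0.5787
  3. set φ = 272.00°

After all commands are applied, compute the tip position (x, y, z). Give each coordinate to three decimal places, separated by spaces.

initial: κ=0.9969, φ=139.66°, ℓ=0.7225
cmd 1: set κ=1.5913 → (κ,φ,ℓ)=(1.5913,139.66°,0.7225) → tip=(-0.2832,0.2405,0.5735)
cmd 2: set ℓ=0.5787 → (κ,φ,ℓ)=(1.5913,139.66°,0.5787) → tip=(-0.1891,0.1606,0.5003)
cmd 3: set φ=272.00° → (κ,φ,ℓ)=(1.5913,272.00°,0.5787) → tip=(0.0087,-0.2480,0.5003)

0.009 -0.248 0.500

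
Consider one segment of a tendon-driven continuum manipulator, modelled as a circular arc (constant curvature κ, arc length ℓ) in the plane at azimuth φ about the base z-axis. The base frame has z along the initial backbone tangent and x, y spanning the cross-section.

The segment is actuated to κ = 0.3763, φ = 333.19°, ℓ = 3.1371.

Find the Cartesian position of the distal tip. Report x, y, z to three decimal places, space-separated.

θ = κ·ℓ = 0.3763 × 3.1371 = 1.18049 rad
ρ = (1 − cos θ)/κ = (1 − 0.38047)/0.3763 = 1.64637
z = sin θ / κ = 0.92479/0.3763 = 2.45759
x = ρ cos φ = 1.64637 × cos(333.19°) = 1.46940
y = ρ sin φ = 1.64637 × sin(333.19°) = -0.74257

1.469 -0.743 2.458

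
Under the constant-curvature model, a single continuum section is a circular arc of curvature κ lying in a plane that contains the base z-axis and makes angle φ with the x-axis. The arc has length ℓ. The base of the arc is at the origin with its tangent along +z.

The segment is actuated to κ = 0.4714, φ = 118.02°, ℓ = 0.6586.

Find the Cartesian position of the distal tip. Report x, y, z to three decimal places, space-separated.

-0.048 0.090 0.648

θ = κ·ℓ = 0.4714 × 0.6586 = 0.31046 rad
ρ = (1 − cos θ)/κ = (1 − 0.95219)/0.4714 = 0.10142
z = sin θ / κ = 0.30550/0.4714 = 0.64807
x = ρ cos φ = 0.10142 × cos(118.02°) = -0.04764
y = ρ sin φ = 0.10142 × sin(118.02°) = 0.08953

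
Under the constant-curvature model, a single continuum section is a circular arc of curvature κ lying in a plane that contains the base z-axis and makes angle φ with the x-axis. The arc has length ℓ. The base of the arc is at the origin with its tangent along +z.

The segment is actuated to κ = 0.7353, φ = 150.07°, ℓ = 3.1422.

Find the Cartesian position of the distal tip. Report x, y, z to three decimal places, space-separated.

θ = κ·ℓ = 0.7353 × 3.1422 = 2.31046 rad
ρ = (1 − cos θ)/κ = (1 − -0.67404)/0.7353 = 2.27668
z = sin θ / κ = 0.73870/0.7353 = 1.00462
x = ρ cos φ = 2.27668 × cos(150.07°) = -1.97305
y = ρ sin φ = 2.27668 × sin(150.07°) = 1.13593

-1.973 1.136 1.005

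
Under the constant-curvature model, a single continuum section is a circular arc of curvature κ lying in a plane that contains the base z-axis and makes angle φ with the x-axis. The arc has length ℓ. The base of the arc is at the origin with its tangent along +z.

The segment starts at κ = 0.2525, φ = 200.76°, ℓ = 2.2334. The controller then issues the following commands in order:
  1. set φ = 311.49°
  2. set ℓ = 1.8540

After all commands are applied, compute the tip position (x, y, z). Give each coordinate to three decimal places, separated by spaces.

0.282 -0.319 1.787

initial: κ=0.2525, φ=200.76°, ℓ=2.2334
cmd 1: set φ=311.49° → (κ,φ,ℓ)=(0.2525,311.49°,2.2334) → tip=(0.4063,-0.4594,2.1169)
cmd 2: set ℓ=1.8540 → (κ,φ,ℓ)=(0.2525,311.49°,1.8540) → tip=(0.2823,-0.3192,1.7870)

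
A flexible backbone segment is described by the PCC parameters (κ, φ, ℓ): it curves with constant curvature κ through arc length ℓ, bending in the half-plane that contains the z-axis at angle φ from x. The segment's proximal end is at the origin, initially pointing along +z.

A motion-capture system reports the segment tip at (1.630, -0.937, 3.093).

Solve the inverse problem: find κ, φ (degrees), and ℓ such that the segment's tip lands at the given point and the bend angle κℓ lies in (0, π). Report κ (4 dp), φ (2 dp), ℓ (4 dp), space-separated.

0.2870 330.11 3.8060

ρ = √(x²+y²) = √(1.630² + -0.937²) = 1.88012
φ = atan2(y, x) mod 360° = atan2(-0.937, 1.630) = 330.1077°
|p|² = ρ² + z² = 1.88012² + 3.093² = 13.10152
κ = 2ρ / |p|² = 2×1.88012 / 13.10152 = 0.28701
θ = 2·atan2(ρ, z) = 2·atan2(1.88012, 3.093) = 1.09236 rad
ℓ = θ/κ = 1.09236/0.28701 = 3.80603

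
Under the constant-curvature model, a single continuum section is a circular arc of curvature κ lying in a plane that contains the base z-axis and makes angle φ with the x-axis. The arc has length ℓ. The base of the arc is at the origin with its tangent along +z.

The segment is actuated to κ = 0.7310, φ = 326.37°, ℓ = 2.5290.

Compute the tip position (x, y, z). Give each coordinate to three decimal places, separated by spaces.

θ = κ·ℓ = 0.7310 × 2.5290 = 1.84870 rad
ρ = (1 − cos θ)/κ = (1 − -0.27434)/0.7310 = 1.74328
z = sin θ / κ = 0.96163/0.7310 = 1.31550
x = ρ cos φ = 1.74328 × cos(326.37°) = 1.45151
y = ρ sin φ = 1.74328 × sin(326.37°) = -0.96548

1.452 -0.965 1.316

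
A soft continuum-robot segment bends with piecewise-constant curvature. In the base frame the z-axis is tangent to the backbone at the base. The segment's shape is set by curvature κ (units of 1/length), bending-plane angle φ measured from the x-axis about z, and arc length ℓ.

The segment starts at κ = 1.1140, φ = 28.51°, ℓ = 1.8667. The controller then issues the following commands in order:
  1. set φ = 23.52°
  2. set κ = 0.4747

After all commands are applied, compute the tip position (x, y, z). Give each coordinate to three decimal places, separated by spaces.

0.710 0.309 1.632

initial: κ=1.1140, φ=28.51°, ℓ=1.8667
cmd 1: set φ=23.52° → (κ,φ,ℓ)=(1.1140,23.52°,1.8667) → tip=(1.2240,0.5327,0.7840)
cmd 2: set κ=0.4747 → (κ,φ,ℓ)=(0.4747,23.52°,1.8667) → tip=(0.7100,0.3090,1.6318)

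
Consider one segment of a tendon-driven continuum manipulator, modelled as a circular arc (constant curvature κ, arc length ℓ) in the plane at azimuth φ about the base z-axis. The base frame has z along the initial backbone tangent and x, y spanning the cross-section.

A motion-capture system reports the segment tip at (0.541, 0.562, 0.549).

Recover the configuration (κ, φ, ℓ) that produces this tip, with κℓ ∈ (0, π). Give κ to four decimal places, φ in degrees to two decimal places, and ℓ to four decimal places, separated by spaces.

ρ = √(x²+y²) = √(0.541² + 0.562²) = 0.78008
φ = atan2(y, x) mod 360° = atan2(0.562, 0.541) = 46.0907°
|p|² = ρ² + z² = 0.78008² + 0.549² = 0.90993
κ = 2ρ / |p|² = 2×0.78008 / 0.90993 = 1.71460
θ = 2·atan2(ρ, z) = 2·atan2(0.78008, 0.549) = 1.91508 rad
ℓ = θ/κ = 1.91508/1.71460 = 1.11693

1.7146 46.09 1.1169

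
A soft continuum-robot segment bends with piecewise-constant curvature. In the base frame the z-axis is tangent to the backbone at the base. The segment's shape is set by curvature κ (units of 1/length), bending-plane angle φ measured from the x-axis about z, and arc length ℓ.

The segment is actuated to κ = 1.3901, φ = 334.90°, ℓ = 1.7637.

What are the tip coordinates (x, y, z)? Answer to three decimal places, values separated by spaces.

1.154 -0.541 0.458

θ = κ·ℓ = 1.3901 × 1.7637 = 2.45172 rad
ρ = (1 − cos θ)/κ = (1 − -0.77133)/1.3901 = 1.27424
z = sin θ / κ = 0.63644/1.3901 = 0.45784
x = ρ cos φ = 1.27424 × cos(334.90°) = 1.15392
y = ρ sin φ = 1.27424 × sin(334.90°) = -0.54053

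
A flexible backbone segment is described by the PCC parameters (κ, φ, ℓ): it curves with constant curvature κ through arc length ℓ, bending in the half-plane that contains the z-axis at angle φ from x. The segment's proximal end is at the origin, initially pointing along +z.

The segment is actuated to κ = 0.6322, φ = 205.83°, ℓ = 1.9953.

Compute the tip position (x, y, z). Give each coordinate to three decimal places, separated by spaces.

θ = κ·ℓ = 0.6322 × 1.9953 = 1.26143 rad
ρ = (1 − cos θ)/κ = (1 − 0.30446)/0.6322 = 1.10020
z = sin θ / κ = 0.95253/0.6322 = 1.50669
x = ρ cos φ = 1.10020 × cos(205.83°) = -0.99028
y = ρ sin φ = 1.10020 × sin(205.83°) = -0.47936

-0.990 -0.479 1.507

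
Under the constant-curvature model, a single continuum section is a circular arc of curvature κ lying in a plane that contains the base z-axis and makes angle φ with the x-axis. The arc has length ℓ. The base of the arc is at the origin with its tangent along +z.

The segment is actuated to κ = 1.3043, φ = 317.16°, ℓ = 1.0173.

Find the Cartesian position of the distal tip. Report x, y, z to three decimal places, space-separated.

0.426 -0.395 0.744

θ = κ·ℓ = 1.3043 × 1.0173 = 1.32686 rad
ρ = (1 − cos θ)/κ = (1 − 0.24152)/1.3043 = 0.58152
z = sin θ / κ = 0.97040/1.3043 = 0.74400
x = ρ cos φ = 0.58152 × cos(317.16°) = 0.42640
y = ρ sin φ = 0.58152 × sin(317.16°) = -0.39541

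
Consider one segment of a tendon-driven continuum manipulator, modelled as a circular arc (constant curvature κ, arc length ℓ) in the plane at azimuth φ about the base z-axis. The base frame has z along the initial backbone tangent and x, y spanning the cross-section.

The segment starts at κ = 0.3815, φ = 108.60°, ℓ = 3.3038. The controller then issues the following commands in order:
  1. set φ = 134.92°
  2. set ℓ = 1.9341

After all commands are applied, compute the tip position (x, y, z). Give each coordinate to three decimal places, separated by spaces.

-0.481 0.483 1.763

initial: κ=0.3815, φ=108.60°, ℓ=3.3038
cmd 1: set φ=134.92° → (κ,φ,ℓ)=(0.3815,134.92°,3.3038) → tip=(-1.2856,1.2892,2.4960)
cmd 2: set ℓ=1.9341 → (κ,φ,ℓ)=(0.3815,134.92°,1.9341) → tip=(-0.4814,0.4827,1.7633)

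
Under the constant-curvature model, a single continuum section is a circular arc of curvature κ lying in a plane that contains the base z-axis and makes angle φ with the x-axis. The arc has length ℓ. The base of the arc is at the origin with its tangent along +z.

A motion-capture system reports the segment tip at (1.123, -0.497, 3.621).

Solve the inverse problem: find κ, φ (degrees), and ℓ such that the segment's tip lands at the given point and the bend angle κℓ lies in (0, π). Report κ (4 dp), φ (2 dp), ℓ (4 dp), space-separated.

0.1680 336.13 3.8926

ρ = √(x²+y²) = √(1.123² + -0.497²) = 1.22806
φ = atan2(y, x) mod 360° = atan2(-0.497, 1.123) = 336.1275°
|p|² = ρ² + z² = 1.22806² + 3.621² = 14.61978
κ = 2ρ / |p|² = 2×1.22806 / 14.61978 = 0.16800
θ = 2·atan2(ρ, z) = 2·atan2(1.22806, 3.621) = 0.65395 rad
ℓ = θ/κ = 0.65395/0.16800 = 3.89257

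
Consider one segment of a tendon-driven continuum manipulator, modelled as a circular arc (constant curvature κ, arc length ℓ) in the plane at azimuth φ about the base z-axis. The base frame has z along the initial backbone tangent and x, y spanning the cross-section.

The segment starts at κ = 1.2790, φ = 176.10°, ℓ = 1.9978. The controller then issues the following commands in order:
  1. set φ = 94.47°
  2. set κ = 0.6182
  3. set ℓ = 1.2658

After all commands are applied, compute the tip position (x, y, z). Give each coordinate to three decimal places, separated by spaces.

initial: κ=1.2790, φ=176.10°, ℓ=1.9978
cmd 1: set φ=94.47° → (κ,φ,ℓ)=(1.2790,94.47°,1.9978) → tip=(-0.1117,1.4287,0.4327)
cmd 2: set κ=0.6182 → (κ,φ,ℓ)=(0.6182,94.47°,1.9978) → tip=(-0.0845,1.0813,1.5273)
cmd 3: set ℓ=1.2658 → (κ,φ,ℓ)=(0.6182,94.47°,1.2658) → tip=(-0.0367,0.4691,1.1405)

-0.037 0.469 1.141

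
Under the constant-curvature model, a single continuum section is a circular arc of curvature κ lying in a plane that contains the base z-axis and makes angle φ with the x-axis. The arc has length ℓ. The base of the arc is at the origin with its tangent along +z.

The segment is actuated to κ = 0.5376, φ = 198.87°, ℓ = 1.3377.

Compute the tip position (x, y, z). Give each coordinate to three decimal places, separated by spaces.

θ = κ·ℓ = 0.5376 × 1.3377 = 0.71915 rad
ρ = (1 − cos θ)/κ = (1 − 0.75237)/0.5376 = 0.46063
z = sin θ / κ = 0.65874/0.5376 = 1.22534
x = ρ cos φ = 0.46063 × cos(198.87°) = -0.43587
y = ρ sin φ = 0.46063 × sin(198.87°) = -0.14898

-0.436 -0.149 1.225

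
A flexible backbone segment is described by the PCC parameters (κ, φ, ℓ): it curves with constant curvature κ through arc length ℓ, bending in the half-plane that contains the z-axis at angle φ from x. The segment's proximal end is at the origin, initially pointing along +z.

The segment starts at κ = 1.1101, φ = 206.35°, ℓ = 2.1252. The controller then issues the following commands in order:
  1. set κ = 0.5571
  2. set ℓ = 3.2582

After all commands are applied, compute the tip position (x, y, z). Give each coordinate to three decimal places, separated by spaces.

-1.998 -0.989 1.742

initial: κ=1.1101, φ=206.35°, ℓ=2.1252
cmd 1: set κ=0.5571 → (κ,φ,ℓ)=(0.5571,206.35°,2.1252) → tip=(-1.0017,-0.4961,1.6624)
cmd 2: set ℓ=3.2582 → (κ,φ,ℓ)=(0.5571,206.35°,3.2582) → tip=(-1.9976,-0.9895,1.7417)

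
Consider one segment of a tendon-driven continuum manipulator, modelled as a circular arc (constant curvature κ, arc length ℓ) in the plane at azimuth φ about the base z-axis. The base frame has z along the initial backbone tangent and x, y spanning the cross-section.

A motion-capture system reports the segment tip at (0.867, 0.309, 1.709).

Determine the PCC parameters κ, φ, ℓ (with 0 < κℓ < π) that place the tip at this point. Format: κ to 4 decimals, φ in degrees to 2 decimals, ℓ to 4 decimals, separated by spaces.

0.4886 19.62 2.0224

ρ = √(x²+y²) = √(0.867² + 0.309²) = 0.92042
φ = atan2(y, x) mod 360° = atan2(0.309, 0.867) = 19.6161°
|p|² = ρ² + z² = 0.92042² + 1.709² = 3.76785
κ = 2ρ / |p|² = 2×0.92042 / 3.76785 = 0.48856
θ = 2·atan2(ρ, z) = 2·atan2(0.92042, 1.709) = 0.98805 rad
ℓ = θ/κ = 0.98805/0.48856 = 2.02236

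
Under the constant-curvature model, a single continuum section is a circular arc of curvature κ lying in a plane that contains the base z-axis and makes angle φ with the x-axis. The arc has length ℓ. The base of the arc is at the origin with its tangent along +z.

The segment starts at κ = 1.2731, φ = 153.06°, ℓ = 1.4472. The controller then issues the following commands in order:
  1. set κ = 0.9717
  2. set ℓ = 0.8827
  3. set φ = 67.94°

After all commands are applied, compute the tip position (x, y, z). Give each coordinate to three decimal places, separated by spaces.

initial: κ=1.2731, φ=153.06°, ℓ=1.4472
cmd 1: set κ=0.9717 → (κ,φ,ℓ)=(0.9717,153.06°,1.4472) → tip=(-0.7672,0.3899,1.0152)
cmd 2: set ℓ=0.8827 → (κ,φ,ℓ)=(0.9717,153.06°,0.8827) → tip=(-0.3173,0.1612,0.7784)
cmd 3: set φ=67.94° → (κ,φ,ℓ)=(0.9717,67.94°,0.8827) → tip=(0.1337,0.3299,0.7784)

0.134 0.330 0.778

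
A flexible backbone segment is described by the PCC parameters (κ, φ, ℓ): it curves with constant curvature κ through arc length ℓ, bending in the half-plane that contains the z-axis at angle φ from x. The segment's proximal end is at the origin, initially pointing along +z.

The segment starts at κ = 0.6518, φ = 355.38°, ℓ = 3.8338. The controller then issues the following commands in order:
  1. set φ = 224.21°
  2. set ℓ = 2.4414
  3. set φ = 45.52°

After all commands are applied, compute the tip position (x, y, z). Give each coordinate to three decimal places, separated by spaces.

1.097 1.117 1.534

initial: κ=0.6518, φ=355.38°, ℓ=3.8338
cmd 1: set φ=224.21° → (κ,φ,ℓ)=(0.6518,224.21°,3.8338) → tip=(-1.9800,-1.9261,0.9196)
cmd 2: set ℓ=2.4414 → (κ,φ,ℓ)=(0.6518,224.21°,2.4414) → tip=(-1.1223,-1.0917,1.5339)
cmd 3: set φ=45.52° → (κ,φ,ℓ)=(0.6518,45.52°,2.4414) → tip=(1.0970,1.1171,1.5339)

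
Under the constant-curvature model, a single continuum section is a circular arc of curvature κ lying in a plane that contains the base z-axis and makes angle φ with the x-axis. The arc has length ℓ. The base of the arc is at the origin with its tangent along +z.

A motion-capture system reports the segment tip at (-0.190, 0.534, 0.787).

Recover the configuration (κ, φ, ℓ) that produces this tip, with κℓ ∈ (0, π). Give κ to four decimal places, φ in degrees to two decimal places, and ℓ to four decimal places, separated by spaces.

1.2051 109.59 1.0358

ρ = √(x²+y²) = √(-0.190² + 0.534²) = 0.56679
φ = atan2(y, x) mod 360° = atan2(0.534, -0.190) = 109.5858°
|p|² = ρ² + z² = 0.56679² + 0.787² = 0.94063
κ = 2ρ / |p|² = 2×0.56679 / 0.94063 = 1.20514
θ = 2·atan2(ρ, z) = 2·atan2(0.56679, 0.787) = 1.24830 rad
ℓ = θ/κ = 1.24830/1.20514 = 1.03581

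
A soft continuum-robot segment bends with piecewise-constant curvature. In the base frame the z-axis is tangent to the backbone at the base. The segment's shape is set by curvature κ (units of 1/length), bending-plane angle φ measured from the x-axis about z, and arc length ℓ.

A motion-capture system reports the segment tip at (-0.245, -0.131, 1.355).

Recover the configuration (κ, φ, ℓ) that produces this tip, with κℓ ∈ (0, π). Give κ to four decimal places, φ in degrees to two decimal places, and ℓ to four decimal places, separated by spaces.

ρ = √(x²+y²) = √(-0.245² + -0.131²) = 0.27782
φ = atan2(y, x) mod 360° = atan2(-0.131, -0.245) = 208.1331°
|p|² = ρ² + z² = 0.27782² + 1.355² = 1.91321
κ = 2ρ / |p|² = 2×0.27782 / 1.91321 = 0.29043
θ = 2·atan2(ρ, z) = 2·atan2(0.27782, 1.355) = 0.40447 rad
ℓ = θ/κ = 0.40447/0.29043 = 1.39266

0.2904 208.13 1.3927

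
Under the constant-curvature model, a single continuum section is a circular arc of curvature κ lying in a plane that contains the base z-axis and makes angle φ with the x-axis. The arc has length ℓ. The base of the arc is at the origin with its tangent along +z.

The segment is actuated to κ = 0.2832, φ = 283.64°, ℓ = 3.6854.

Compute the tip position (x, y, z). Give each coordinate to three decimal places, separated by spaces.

0.414 -1.705 3.052

θ = κ·ℓ = 0.2832 × 3.6854 = 1.04371 rad
ρ = (1 − cos θ)/κ = (1 − 0.50302)/0.2832 = 1.75487
z = sin θ / κ = 0.86427/0.2832 = 3.05181
x = ρ cos φ = 1.75487 × cos(283.64°) = 0.41383
y = ρ sin φ = 1.75487 × sin(283.64°) = -1.70537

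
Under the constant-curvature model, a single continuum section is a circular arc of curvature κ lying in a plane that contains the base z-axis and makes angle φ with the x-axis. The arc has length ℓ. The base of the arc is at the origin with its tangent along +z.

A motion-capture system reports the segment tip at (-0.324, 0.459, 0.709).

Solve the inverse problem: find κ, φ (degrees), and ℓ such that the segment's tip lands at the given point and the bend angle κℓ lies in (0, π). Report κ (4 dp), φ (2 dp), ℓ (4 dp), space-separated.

1.3731 125.22 0.9760

ρ = √(x²+y²) = √(-0.324² + 0.459²) = 0.56183
φ = atan2(y, x) mod 360° = atan2(0.459, -0.324) = 125.2176°
|p|² = ρ² + z² = 0.56183² + 0.709² = 0.81834
κ = 2ρ / |p|² = 2×0.56183 / 0.81834 = 1.37311
θ = 2·atan2(ρ, z) = 2·atan2(0.56183, 0.709) = 1.34022 rad
ℓ = θ/κ = 1.34022/1.37311 = 0.97605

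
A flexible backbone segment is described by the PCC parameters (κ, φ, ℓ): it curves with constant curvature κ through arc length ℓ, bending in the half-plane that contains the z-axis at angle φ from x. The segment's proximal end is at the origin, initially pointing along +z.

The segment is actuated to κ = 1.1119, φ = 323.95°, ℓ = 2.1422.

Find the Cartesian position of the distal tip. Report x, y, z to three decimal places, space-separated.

1.254 -0.913 0.619

θ = κ·ℓ = 1.1119 × 2.1422 = 2.38191 rad
ρ = (1 − cos θ)/κ = (1 − -0.72506)/1.1119 = 1.55145
z = sin θ / κ = 0.68869/1.1119 = 0.61938
x = ρ cos φ = 1.55145 × cos(323.95°) = 1.25435
y = ρ sin φ = 1.55145 × sin(323.95°) = -0.91301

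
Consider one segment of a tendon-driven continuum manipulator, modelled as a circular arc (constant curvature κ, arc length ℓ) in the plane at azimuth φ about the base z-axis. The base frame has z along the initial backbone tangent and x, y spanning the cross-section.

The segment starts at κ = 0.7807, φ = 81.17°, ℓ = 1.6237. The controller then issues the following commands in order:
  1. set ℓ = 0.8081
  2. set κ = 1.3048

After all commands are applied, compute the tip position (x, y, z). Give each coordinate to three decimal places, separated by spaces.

0.060 0.383 0.666

initial: κ=0.7807, φ=81.17°, ℓ=1.6237
cmd 1: set ℓ=0.8081 → (κ,φ,ℓ)=(0.7807,81.17°,0.8081) → tip=(0.0378,0.2436,0.7556)
cmd 2: set κ=1.3048 → (κ,φ,ℓ)=(1.3048,81.17°,0.8081) → tip=(0.0596,0.3834,0.6665)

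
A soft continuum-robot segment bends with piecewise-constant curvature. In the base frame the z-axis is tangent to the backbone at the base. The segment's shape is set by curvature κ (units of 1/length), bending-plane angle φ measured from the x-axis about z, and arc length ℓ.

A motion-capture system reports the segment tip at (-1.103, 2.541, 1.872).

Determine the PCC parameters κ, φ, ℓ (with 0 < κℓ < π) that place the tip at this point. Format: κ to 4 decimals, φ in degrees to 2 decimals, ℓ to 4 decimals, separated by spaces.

ρ = √(x²+y²) = √(-1.103² + 2.541²) = 2.77007
φ = atan2(y, x) mod 360° = atan2(2.541, -1.103) = 113.4648°
|p|² = ρ² + z² = 2.77007² + 1.872² = 11.17767
κ = 2ρ / |p|² = 2×2.77007 / 11.17767 = 0.49564
θ = 2·atan2(ρ, z) = 2·atan2(2.77007, 1.872) = 1.95300 rad
ℓ = θ/κ = 1.95300/0.49564 = 3.94034

0.4956 113.46 3.9403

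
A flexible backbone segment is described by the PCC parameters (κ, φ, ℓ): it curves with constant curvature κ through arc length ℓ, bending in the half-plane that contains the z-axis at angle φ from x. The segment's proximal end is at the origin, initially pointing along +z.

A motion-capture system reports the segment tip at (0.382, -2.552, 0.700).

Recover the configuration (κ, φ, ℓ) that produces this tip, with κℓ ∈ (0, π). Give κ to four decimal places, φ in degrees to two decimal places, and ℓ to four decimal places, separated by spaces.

ρ = √(x²+y²) = √(0.382² + -2.552²) = 2.58043
φ = atan2(y, x) mod 360° = atan2(-2.552, 0.382) = 278.5132°
|p|² = ρ² + z² = 2.58043² + 0.700² = 7.14863
κ = 2ρ / |p|² = 2×2.58043 / 7.14863 = 0.72194
θ = 2·atan2(ρ, z) = 2·atan2(2.58043, 0.700) = 2.61180 rad
ℓ = θ/κ = 2.61180/0.72194 = 3.61776

0.7219 278.51 3.6178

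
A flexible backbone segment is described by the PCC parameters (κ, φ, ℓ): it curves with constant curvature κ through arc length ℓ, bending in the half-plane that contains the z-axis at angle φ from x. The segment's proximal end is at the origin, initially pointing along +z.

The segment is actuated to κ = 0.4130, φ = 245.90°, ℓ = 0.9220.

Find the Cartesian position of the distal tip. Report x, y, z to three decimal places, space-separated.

θ = κ·ℓ = 0.4130 × 0.9220 = 0.38079 rad
ρ = (1 − cos θ)/κ = (1 − 0.92837)/0.4130 = 0.17343
z = sin θ / κ = 0.37165/0.4130 = 0.89988
x = ρ cos φ = 0.17343 × cos(245.90°) = -0.07082
y = ρ sin φ = 0.17343 × sin(245.90°) = -0.15831

-0.071 -0.158 0.900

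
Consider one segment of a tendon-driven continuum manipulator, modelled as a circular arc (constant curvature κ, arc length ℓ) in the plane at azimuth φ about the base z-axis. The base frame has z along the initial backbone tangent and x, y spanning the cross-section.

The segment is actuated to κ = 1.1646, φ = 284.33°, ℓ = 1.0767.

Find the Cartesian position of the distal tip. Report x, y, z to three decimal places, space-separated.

0.146 -0.573 0.816

θ = κ·ℓ = 1.1646 × 1.0767 = 1.25392 rad
ρ = (1 − cos θ)/κ = (1 − 0.31160)/1.1646 = 0.59111
z = sin θ / κ = 0.95021/1.1646 = 0.81592
x = ρ cos φ = 0.59111 × cos(284.33°) = 0.14630
y = ρ sin φ = 0.59111 × sin(284.33°) = -0.57272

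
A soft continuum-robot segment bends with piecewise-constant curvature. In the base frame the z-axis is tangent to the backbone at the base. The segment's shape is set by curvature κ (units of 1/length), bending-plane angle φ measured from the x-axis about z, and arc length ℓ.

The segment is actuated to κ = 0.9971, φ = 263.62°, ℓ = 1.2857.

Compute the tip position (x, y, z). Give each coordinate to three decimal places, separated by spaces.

θ = κ·ℓ = 0.9971 × 1.2857 = 1.28197 rad
ρ = (1 − cos θ)/κ = (1 − 0.28483)/0.9971 = 0.71725
z = sin θ / κ = 0.95858/0.9971 = 0.96137
x = ρ cos φ = 0.71725 × cos(263.62°) = -0.07970
y = ρ sin φ = 0.71725 × sin(263.62°) = -0.71281

-0.080 -0.713 0.961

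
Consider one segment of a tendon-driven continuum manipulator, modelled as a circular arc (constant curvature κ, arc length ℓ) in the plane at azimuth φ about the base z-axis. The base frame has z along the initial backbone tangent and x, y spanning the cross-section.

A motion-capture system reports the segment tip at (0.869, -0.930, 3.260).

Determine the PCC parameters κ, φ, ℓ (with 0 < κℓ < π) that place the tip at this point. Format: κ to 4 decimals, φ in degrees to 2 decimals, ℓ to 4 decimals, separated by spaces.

0.2078 313.06 3.5818

ρ = √(x²+y²) = √(0.869² + -0.930²) = 1.27282
φ = atan2(y, x) mod 360° = atan2(-0.930, 0.869) = 313.0580°
|p|² = ρ² + z² = 1.27282² + 3.260² = 12.24766
κ = 2ρ / |p|² = 2×1.27282 / 12.24766 = 0.20785
θ = 2·atan2(ρ, z) = 2·atan2(1.27282, 3.260) = 0.74447 rad
ℓ = θ/κ = 0.74447/0.20785 = 3.58181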